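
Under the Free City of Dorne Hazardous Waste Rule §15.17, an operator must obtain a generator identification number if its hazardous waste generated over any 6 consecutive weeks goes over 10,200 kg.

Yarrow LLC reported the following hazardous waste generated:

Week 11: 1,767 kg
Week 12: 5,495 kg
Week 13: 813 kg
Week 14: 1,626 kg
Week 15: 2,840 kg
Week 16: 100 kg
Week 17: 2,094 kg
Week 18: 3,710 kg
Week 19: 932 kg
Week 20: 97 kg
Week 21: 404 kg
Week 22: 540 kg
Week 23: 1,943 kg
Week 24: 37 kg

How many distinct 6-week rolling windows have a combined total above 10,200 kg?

Week 11–Week 16: 1,767 kg + 5,495 kg + 813 kg + 1,626 kg + 2,840 kg + 100 kg = 12,641 kg (over)
Week 12–Week 17: 5,495 kg + 813 kg + 1,626 kg + 2,840 kg + 100 kg + 2,094 kg = 12,968 kg (over)
Week 13–Week 18: 813 kg + 1,626 kg + 2,840 kg + 100 kg + 2,094 kg + 3,710 kg = 11,183 kg (over)
Week 14–Week 19: 1,626 kg + 2,840 kg + 100 kg + 2,094 kg + 3,710 kg + 932 kg = 11,302 kg (over)
Week 15–Week 20: 2,840 kg + 100 kg + 2,094 kg + 3,710 kg + 932 kg + 97 kg = 9,773 kg (under)
Week 16–Week 21: 100 kg + 2,094 kg + 3,710 kg + 932 kg + 97 kg + 404 kg = 7,337 kg (under)
Week 17–Week 22: 2,094 kg + 3,710 kg + 932 kg + 97 kg + 404 kg + 540 kg = 7,777 kg (under)
Week 18–Week 23: 3,710 kg + 932 kg + 97 kg + 404 kg + 540 kg + 1,943 kg = 7,626 kg (under)
Week 19–Week 24: 932 kg + 97 kg + 404 kg + 540 kg + 1,943 kg + 37 kg = 3,953 kg (under)
4 windows exceed the threshold.

4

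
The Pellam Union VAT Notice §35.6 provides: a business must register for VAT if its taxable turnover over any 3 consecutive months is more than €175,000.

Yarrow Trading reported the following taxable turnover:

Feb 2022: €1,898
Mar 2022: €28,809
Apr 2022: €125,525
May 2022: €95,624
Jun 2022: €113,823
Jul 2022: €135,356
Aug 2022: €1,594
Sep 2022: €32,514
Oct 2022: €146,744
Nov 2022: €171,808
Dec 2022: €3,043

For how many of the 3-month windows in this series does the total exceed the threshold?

7

Feb 2022–Apr 2022: €1,898 + €28,809 + €125,525 = €156,232 (under)
Mar 2022–May 2022: €28,809 + €125,525 + €95,624 = €249,958 (over)
Apr 2022–Jun 2022: €125,525 + €95,624 + €113,823 = €334,972 (over)
May 2022–Jul 2022: €95,624 + €113,823 + €135,356 = €344,803 (over)
Jun 2022–Aug 2022: €113,823 + €135,356 + €1,594 = €250,773 (over)
Jul 2022–Sep 2022: €135,356 + €1,594 + €32,514 = €169,464 (under)
Aug 2022–Oct 2022: €1,594 + €32,514 + €146,744 = €180,852 (over)
Sep 2022–Nov 2022: €32,514 + €146,744 + €171,808 = €351,066 (over)
Oct 2022–Dec 2022: €146,744 + €171,808 + €3,043 = €321,595 (over)
7 windows exceed the threshold.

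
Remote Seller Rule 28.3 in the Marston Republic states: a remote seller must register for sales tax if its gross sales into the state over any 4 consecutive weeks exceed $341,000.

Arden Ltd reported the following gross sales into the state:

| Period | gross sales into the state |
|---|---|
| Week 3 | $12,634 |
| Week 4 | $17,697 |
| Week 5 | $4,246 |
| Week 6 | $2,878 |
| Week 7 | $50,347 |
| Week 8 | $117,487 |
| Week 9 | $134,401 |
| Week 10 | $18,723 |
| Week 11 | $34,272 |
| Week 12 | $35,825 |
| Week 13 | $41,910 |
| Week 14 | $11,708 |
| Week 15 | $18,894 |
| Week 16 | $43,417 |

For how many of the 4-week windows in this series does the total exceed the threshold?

Week 3–Week 6: $12,634 + $17,697 + $4,246 + $2,878 = $37,455 (under)
Week 4–Week 7: $17,697 + $4,246 + $2,878 + $50,347 = $75,168 (under)
Week 5–Week 8: $4,246 + $2,878 + $50,347 + $117,487 = $174,958 (under)
Week 6–Week 9: $2,878 + $50,347 + $117,487 + $134,401 = $305,113 (under)
Week 7–Week 10: $50,347 + $117,487 + $134,401 + $18,723 = $320,958 (under)
Week 8–Week 11: $117,487 + $134,401 + $18,723 + $34,272 = $304,883 (under)
Week 9–Week 12: $134,401 + $18,723 + $34,272 + $35,825 = $223,221 (under)
Week 10–Week 13: $18,723 + $34,272 + $35,825 + $41,910 = $130,730 (under)
Week 11–Week 14: $34,272 + $35,825 + $41,910 + $11,708 = $123,715 (under)
Week 12–Week 15: $35,825 + $41,910 + $11,708 + $18,894 = $108,337 (under)
Week 13–Week 16: $41,910 + $11,708 + $18,894 + $43,417 = $115,929 (under)
0 windows exceed the threshold.

0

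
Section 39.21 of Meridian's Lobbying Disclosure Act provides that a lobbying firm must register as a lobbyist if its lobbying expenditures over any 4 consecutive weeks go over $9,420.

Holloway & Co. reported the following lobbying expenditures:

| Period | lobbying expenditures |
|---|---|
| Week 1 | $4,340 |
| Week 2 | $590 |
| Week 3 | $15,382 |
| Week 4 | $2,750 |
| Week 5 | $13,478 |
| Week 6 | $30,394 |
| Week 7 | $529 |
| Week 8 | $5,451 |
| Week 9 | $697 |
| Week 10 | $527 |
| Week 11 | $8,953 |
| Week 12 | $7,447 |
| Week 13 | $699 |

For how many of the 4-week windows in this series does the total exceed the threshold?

Week 1–Week 4: $4,340 + $590 + $15,382 + $2,750 = $23,062 (over)
Week 2–Week 5: $590 + $15,382 + $2,750 + $13,478 = $32,200 (over)
Week 3–Week 6: $15,382 + $2,750 + $13,478 + $30,394 = $62,004 (over)
Week 4–Week 7: $2,750 + $13,478 + $30,394 + $529 = $47,151 (over)
Week 5–Week 8: $13,478 + $30,394 + $529 + $5,451 = $49,852 (over)
Week 6–Week 9: $30,394 + $529 + $5,451 + $697 = $37,071 (over)
Week 7–Week 10: $529 + $5,451 + $697 + $527 = $7,204 (under)
Week 8–Week 11: $5,451 + $697 + $527 + $8,953 = $15,628 (over)
Week 9–Week 12: $697 + $527 + $8,953 + $7,447 = $17,624 (over)
Week 10–Week 13: $527 + $8,953 + $7,447 + $699 = $17,626 (over)
9 windows exceed the threshold.

9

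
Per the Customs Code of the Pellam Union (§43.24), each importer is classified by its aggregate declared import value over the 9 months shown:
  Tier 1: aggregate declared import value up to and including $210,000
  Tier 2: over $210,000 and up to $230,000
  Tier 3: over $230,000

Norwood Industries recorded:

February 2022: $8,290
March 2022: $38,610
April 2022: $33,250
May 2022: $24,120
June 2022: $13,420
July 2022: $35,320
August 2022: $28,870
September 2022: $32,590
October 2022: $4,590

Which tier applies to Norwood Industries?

Aggregate declared import value: $8,290 + $38,610 + $33,250 + $24,120 + $13,420 + $35,320 + $28,870 + $32,590 + $4,590 = $219,060.
$210,000 < $219,060 ≤ $230,000, so Tier 2 applies.

Tier 2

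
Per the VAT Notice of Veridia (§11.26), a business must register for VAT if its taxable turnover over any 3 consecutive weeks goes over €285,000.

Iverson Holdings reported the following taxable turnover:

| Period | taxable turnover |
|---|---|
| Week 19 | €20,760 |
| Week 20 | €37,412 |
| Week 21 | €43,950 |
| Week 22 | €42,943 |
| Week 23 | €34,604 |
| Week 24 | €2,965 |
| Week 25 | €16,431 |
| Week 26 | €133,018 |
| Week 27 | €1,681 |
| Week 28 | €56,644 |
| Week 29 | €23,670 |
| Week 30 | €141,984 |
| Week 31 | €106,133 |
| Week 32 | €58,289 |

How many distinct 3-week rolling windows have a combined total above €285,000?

1

Week 19–Week 21: €20,760 + €37,412 + €43,950 = €102,122 (under)
Week 20–Week 22: €37,412 + €43,950 + €42,943 = €124,305 (under)
Week 21–Week 23: €43,950 + €42,943 + €34,604 = €121,497 (under)
Week 22–Week 24: €42,943 + €34,604 + €2,965 = €80,512 (under)
Week 23–Week 25: €34,604 + €2,965 + €16,431 = €54,000 (under)
Week 24–Week 26: €2,965 + €16,431 + €133,018 = €152,414 (under)
Week 25–Week 27: €16,431 + €133,018 + €1,681 = €151,130 (under)
Week 26–Week 28: €133,018 + €1,681 + €56,644 = €191,343 (under)
Week 27–Week 29: €1,681 + €56,644 + €23,670 = €81,995 (under)
Week 28–Week 30: €56,644 + €23,670 + €141,984 = €222,298 (under)
Week 29–Week 31: €23,670 + €141,984 + €106,133 = €271,787 (under)
Week 30–Week 32: €141,984 + €106,133 + €58,289 = €306,406 (over)
1 window exceeds the threshold.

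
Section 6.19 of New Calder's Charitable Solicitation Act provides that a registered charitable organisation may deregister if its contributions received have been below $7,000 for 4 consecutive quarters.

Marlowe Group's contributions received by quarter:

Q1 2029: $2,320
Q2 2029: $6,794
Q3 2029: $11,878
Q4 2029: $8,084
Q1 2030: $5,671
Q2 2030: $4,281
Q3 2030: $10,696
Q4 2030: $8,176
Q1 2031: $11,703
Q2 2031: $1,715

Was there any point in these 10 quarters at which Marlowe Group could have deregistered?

Quarters below $7,000: Q1 2029, Q2 2029, Q1 2030, Q2 2030, Q2 2031.
Longest run of consecutive quarters below the threshold: 2.
2 < 4, so Marlowe Group never became eligible.

No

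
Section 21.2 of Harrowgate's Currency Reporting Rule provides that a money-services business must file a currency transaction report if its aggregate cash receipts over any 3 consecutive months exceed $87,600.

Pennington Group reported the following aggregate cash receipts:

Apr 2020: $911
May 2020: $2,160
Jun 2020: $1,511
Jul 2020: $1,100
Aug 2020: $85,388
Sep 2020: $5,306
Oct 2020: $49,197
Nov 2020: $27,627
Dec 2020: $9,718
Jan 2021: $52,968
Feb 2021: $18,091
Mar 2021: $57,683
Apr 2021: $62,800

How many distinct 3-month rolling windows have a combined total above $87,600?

6

Apr 2020–Jun 2020: $911 + $2,160 + $1,511 = $4,582 (under)
May 2020–Jul 2020: $2,160 + $1,511 + $1,100 = $4,771 (under)
Jun 2020–Aug 2020: $1,511 + $1,100 + $85,388 = $87,999 (over)
Jul 2020–Sep 2020: $1,100 + $85,388 + $5,306 = $91,794 (over)
Aug 2020–Oct 2020: $85,388 + $5,306 + $49,197 = $139,891 (over)
Sep 2020–Nov 2020: $5,306 + $49,197 + $27,627 = $82,130 (under)
Oct 2020–Dec 2020: $49,197 + $27,627 + $9,718 = $86,542 (under)
Nov 2020–Jan 2021: $27,627 + $9,718 + $52,968 = $90,313 (over)
Dec 2020–Feb 2021: $9,718 + $52,968 + $18,091 = $80,777 (under)
Jan 2021–Mar 2021: $52,968 + $18,091 + $57,683 = $128,742 (over)
Feb 2021–Apr 2021: $18,091 + $57,683 + $62,800 = $138,574 (over)
6 windows exceed the threshold.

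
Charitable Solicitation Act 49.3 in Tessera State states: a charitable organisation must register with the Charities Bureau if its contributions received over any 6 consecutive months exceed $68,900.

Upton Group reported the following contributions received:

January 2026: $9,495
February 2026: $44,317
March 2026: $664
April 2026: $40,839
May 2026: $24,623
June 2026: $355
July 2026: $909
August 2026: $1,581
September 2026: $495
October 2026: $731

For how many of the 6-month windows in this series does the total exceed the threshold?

January 2026–June 2026: $9,495 + $44,317 + $664 + $40,839 + $24,623 + $355 = $120,293 (over)
February 2026–July 2026: $44,317 + $664 + $40,839 + $24,623 + $355 + $909 = $111,707 (over)
March 2026–August 2026: $664 + $40,839 + $24,623 + $355 + $909 + $1,581 = $68,971 (over)
April 2026–September 2026: $40,839 + $24,623 + $355 + $909 + $1,581 + $495 = $68,802 (under)
May 2026–October 2026: $24,623 + $355 + $909 + $1,581 + $495 + $731 = $28,694 (under)
3 windows exceed the threshold.

3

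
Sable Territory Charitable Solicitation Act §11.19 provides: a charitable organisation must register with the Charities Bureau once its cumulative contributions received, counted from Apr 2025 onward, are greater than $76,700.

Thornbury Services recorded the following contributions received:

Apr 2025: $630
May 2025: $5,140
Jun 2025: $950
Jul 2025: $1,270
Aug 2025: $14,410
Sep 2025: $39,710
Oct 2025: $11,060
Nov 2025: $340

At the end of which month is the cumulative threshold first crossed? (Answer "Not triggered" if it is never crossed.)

Through Apr 2025: $630
Through May 2025: $5,770
Through Jun 2025: $6,720
Through Jul 2025: $7,990
Through Aug 2025: $22,400
Through Sep 2025: $62,110
Through Oct 2025: $73,170
Through Nov 2025: $73,510
Final cumulative total $73,510 ≤ $76,700; the threshold is never exceeded.

Not triggered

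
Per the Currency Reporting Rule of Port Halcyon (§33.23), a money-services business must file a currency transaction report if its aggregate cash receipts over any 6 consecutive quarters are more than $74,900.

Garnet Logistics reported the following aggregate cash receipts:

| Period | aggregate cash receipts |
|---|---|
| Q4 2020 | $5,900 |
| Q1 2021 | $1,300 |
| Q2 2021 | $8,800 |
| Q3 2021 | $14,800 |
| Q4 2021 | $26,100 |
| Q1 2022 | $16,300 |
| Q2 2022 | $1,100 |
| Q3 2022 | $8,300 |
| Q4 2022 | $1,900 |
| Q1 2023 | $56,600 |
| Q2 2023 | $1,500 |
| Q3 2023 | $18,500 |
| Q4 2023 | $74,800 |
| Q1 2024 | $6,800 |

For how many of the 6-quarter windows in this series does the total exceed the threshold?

Q4 2020–Q1 2022: $5,900 + $1,300 + $8,800 + $14,800 + $26,100 + $16,300 = $73,200 (under)
Q1 2021–Q2 2022: $1,300 + $8,800 + $14,800 + $26,100 + $16,300 + $1,100 = $68,400 (under)
Q2 2021–Q3 2022: $8,800 + $14,800 + $26,100 + $16,300 + $1,100 + $8,300 = $75,400 (over)
Q3 2021–Q4 2022: $14,800 + $26,100 + $16,300 + $1,100 + $8,300 + $1,900 = $68,500 (under)
Q4 2021–Q1 2023: $26,100 + $16,300 + $1,100 + $8,300 + $1,900 + $56,600 = $110,300 (over)
Q1 2022–Q2 2023: $16,300 + $1,100 + $8,300 + $1,900 + $56,600 + $1,500 = $85,700 (over)
Q2 2022–Q3 2023: $1,100 + $8,300 + $1,900 + $56,600 + $1,500 + $18,500 = $87,900 (over)
Q3 2022–Q4 2023: $8,300 + $1,900 + $56,600 + $1,500 + $18,500 + $74,800 = $161,600 (over)
Q4 2022–Q1 2024: $1,900 + $56,600 + $1,500 + $18,500 + $74,800 + $6,800 = $160,100 (over)
6 windows exceed the threshold.

6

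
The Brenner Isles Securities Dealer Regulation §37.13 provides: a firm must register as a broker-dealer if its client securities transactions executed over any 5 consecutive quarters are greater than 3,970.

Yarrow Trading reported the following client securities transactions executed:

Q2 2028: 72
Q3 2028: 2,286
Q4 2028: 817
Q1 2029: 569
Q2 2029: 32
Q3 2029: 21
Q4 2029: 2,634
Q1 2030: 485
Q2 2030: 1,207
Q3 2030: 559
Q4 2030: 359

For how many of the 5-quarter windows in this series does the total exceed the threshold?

Q2 2028–Q2 2029: 72 + 2,286 + 817 + 569 + 32 = 3,776 (under)
Q3 2028–Q3 2029: 2,286 + 817 + 569 + 32 + 21 = 3,725 (under)
Q4 2028–Q4 2029: 817 + 569 + 32 + 21 + 2,634 = 4,073 (over)
Q1 2029–Q1 2030: 569 + 32 + 21 + 2,634 + 485 = 3,741 (under)
Q2 2029–Q2 2030: 32 + 21 + 2,634 + 485 + 1,207 = 4,379 (over)
Q3 2029–Q3 2030: 21 + 2,634 + 485 + 1,207 + 559 = 4,906 (over)
Q4 2029–Q4 2030: 2,634 + 485 + 1,207 + 559 + 359 = 5,244 (over)
4 windows exceed the threshold.

4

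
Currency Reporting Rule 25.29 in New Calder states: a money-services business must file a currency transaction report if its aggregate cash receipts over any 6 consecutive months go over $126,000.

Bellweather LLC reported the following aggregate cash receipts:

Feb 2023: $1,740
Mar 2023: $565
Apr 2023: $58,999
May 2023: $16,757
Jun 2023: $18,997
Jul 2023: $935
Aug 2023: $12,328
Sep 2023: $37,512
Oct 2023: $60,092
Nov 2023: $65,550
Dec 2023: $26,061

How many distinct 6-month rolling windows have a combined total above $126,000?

4

Feb 2023–Jul 2023: $1,740 + $565 + $58,999 + $16,757 + $18,997 + $935 = $97,993 (under)
Mar 2023–Aug 2023: $565 + $58,999 + $16,757 + $18,997 + $935 + $12,328 = $108,581 (under)
Apr 2023–Sep 2023: $58,999 + $16,757 + $18,997 + $935 + $12,328 + $37,512 = $145,528 (over)
May 2023–Oct 2023: $16,757 + $18,997 + $935 + $12,328 + $37,512 + $60,092 = $146,621 (over)
Jun 2023–Nov 2023: $18,997 + $935 + $12,328 + $37,512 + $60,092 + $65,550 = $195,414 (over)
Jul 2023–Dec 2023: $935 + $12,328 + $37,512 + $60,092 + $65,550 + $26,061 = $202,478 (over)
4 windows exceed the threshold.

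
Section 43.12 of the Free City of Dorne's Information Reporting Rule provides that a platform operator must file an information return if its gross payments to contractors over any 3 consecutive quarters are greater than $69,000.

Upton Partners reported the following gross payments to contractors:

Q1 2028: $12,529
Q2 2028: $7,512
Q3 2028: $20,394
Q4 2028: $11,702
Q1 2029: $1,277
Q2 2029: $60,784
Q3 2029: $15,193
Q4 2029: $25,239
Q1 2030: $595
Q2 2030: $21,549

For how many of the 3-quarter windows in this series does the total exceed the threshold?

3

Q1 2028–Q3 2028: $12,529 + $7,512 + $20,394 = $40,435 (under)
Q2 2028–Q4 2028: $7,512 + $20,394 + $11,702 = $39,608 (under)
Q3 2028–Q1 2029: $20,394 + $11,702 + $1,277 = $33,373 (under)
Q4 2028–Q2 2029: $11,702 + $1,277 + $60,784 = $73,763 (over)
Q1 2029–Q3 2029: $1,277 + $60,784 + $15,193 = $77,254 (over)
Q2 2029–Q4 2029: $60,784 + $15,193 + $25,239 = $101,216 (over)
Q3 2029–Q1 2030: $15,193 + $25,239 + $595 = $41,027 (under)
Q4 2029–Q2 2030: $25,239 + $595 + $21,549 = $47,383 (under)
3 windows exceed the threshold.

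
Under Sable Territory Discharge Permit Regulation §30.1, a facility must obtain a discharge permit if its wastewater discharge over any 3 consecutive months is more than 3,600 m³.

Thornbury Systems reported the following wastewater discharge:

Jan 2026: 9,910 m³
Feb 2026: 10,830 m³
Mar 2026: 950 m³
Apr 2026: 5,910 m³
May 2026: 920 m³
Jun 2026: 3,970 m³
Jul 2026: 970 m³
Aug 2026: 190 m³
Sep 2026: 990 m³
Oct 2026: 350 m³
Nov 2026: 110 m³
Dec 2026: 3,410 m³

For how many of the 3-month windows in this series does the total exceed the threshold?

7

Jan 2026–Mar 2026: 9,910 m³ + 10,830 m³ + 950 m³ = 21,690 m³ (over)
Feb 2026–Apr 2026: 10,830 m³ + 950 m³ + 5,910 m³ = 17,690 m³ (over)
Mar 2026–May 2026: 950 m³ + 5,910 m³ + 920 m³ = 7,780 m³ (over)
Apr 2026–Jun 2026: 5,910 m³ + 920 m³ + 3,970 m³ = 10,800 m³ (over)
May 2026–Jul 2026: 920 m³ + 3,970 m³ + 970 m³ = 5,860 m³ (over)
Jun 2026–Aug 2026: 3,970 m³ + 970 m³ + 190 m³ = 5,130 m³ (over)
Jul 2026–Sep 2026: 970 m³ + 190 m³ + 990 m³ = 2,150 m³ (under)
Aug 2026–Oct 2026: 190 m³ + 990 m³ + 350 m³ = 1,530 m³ (under)
Sep 2026–Nov 2026: 990 m³ + 350 m³ + 110 m³ = 1,450 m³ (under)
Oct 2026–Dec 2026: 350 m³ + 110 m³ + 3,410 m³ = 3,870 m³ (over)
7 windows exceed the threshold.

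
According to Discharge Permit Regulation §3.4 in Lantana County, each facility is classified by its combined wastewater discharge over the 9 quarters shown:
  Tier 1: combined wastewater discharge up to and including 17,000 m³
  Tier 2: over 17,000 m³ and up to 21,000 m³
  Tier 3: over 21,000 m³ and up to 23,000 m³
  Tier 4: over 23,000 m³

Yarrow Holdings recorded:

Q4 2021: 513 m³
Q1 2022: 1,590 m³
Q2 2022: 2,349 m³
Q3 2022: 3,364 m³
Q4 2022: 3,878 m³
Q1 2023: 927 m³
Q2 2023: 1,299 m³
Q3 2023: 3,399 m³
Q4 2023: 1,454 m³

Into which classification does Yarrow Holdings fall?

Combined wastewater discharge: 513 m³ + 1,590 m³ + 2,349 m³ + 3,364 m³ + 3,878 m³ + 927 m³ + 1,299 m³ + 3,399 m³ + 1,454 m³ = 18,773 m³.
17,000 m³ < 18,773 m³ ≤ 21,000 m³, so Tier 2 applies.

Tier 2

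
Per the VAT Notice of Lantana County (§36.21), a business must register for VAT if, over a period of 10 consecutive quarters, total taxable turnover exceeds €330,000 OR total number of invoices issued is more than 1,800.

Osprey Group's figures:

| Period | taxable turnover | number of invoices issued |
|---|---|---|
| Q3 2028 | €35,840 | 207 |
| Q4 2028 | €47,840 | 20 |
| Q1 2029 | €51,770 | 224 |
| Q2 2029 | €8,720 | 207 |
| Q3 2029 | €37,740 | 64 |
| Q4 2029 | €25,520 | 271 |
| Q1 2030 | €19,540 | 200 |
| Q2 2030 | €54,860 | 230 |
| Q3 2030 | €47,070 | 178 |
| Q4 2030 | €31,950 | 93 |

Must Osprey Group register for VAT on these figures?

Yes

Total taxable turnover: €35,840 + €47,840 + €51,770 + €8,720 + €37,740 + €25,520 + €19,540 + €54,860 + €47,070 + €31,950 = €360,850 (> €330,000).
Total number of invoices issued: 207 + 20 + 224 + 207 + 64 + 271 + 200 + 230 + 178 + 93 = 1,694 (≤ 1,800).
The test is 'or': at least one threshold is exceeded.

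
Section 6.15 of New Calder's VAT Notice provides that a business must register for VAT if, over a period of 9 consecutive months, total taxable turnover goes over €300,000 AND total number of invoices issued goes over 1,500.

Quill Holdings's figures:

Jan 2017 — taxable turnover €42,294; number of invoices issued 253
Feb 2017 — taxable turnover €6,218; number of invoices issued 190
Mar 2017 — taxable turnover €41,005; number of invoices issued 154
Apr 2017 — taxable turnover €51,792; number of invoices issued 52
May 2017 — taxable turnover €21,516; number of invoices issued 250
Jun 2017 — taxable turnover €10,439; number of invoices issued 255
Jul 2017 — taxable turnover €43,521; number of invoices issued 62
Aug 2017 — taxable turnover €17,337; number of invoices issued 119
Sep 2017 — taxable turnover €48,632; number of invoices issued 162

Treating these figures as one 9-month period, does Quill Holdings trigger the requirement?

No

Total taxable turnover: €42,294 + €6,218 + €41,005 + €51,792 + €21,516 + €10,439 + €43,521 + €17,337 + €48,632 = €282,754 (≤ €300,000).
Total number of invoices issued: 253 + 190 + 154 + 52 + 250 + 255 + 62 + 119 + 162 = 1,497 (≤ 1,500).
The test is 'and': the rule requires both, and at least one is not exceeded.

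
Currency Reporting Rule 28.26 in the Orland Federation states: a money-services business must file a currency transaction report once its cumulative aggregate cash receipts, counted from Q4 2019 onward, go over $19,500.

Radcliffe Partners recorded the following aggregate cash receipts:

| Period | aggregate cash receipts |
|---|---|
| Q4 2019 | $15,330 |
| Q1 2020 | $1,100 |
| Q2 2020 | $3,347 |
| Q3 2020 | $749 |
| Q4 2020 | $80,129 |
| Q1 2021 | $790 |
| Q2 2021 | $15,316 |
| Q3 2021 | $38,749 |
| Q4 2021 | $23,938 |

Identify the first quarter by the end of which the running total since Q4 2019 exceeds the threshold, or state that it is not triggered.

Through Q4 2019: $15,330
Through Q1 2020: $16,430
Through Q2 2020: $19,777 ← exceeds threshold

Q2 2020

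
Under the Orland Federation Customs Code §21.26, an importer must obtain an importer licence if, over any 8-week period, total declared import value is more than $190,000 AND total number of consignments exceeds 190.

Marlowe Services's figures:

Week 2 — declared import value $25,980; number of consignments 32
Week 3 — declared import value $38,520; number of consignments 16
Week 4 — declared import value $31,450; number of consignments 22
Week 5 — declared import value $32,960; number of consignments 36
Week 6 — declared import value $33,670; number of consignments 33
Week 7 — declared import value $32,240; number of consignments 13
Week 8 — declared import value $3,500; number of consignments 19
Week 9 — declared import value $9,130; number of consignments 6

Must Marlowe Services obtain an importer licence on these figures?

No

Total declared import value: $25,980 + $38,520 + $31,450 + $32,960 + $33,670 + $32,240 + $3,500 + $9,130 = $207,450 (> $190,000).
Total number of consignments: 32 + 16 + 22 + 36 + 33 + 13 + 19 + 6 = 177 (≤ 190).
The test is 'and': the rule requires both, and at least one is not exceeded.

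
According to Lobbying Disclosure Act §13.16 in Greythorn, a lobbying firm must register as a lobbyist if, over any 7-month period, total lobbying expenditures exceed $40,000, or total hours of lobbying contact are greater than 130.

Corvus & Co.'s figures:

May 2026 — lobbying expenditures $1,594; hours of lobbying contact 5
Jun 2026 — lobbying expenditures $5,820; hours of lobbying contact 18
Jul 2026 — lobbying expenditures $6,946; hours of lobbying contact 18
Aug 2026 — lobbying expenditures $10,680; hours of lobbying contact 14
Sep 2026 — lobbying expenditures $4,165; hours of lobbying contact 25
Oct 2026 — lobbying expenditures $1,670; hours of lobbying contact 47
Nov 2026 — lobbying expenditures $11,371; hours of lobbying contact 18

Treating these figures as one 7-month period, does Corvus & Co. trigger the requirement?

Total lobbying expenditures: $1,594 + $5,820 + $6,946 + $10,680 + $4,165 + $1,670 + $11,371 = $42,246 (> $40,000).
Total hours of lobbying contact: 5 + 18 + 18 + 14 + 25 + 47 + 18 = 145 (> 130).
The test is 'or': at least one threshold is exceeded.

Yes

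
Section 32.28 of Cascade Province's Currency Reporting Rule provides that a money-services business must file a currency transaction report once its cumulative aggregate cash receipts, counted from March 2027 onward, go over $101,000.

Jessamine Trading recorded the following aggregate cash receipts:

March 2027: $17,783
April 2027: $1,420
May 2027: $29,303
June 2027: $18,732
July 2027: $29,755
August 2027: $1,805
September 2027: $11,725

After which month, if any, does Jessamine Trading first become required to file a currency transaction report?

September 2027

Through March 2027: $17,783
Through April 2027: $19,203
Through May 2027: $48,506
Through June 2027: $67,238
Through July 2027: $96,993
Through August 2027: $98,798
Through September 2027: $110,523 ← exceeds threshold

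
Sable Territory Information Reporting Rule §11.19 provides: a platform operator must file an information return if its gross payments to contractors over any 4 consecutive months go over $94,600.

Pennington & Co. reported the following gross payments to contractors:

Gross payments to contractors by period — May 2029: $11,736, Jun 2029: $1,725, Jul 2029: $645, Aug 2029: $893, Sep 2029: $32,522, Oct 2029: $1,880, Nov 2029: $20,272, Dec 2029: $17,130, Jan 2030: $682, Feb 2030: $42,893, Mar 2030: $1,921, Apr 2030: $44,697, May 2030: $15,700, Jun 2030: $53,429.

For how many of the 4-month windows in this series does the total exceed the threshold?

May 2029–Aug 2029: $11,736 + $1,725 + $645 + $893 = $14,999 (under)
Jun 2029–Sep 2029: $1,725 + $645 + $893 + $32,522 = $35,785 (under)
Jul 2029–Oct 2029: $645 + $893 + $32,522 + $1,880 = $35,940 (under)
Aug 2029–Nov 2029: $893 + $32,522 + $1,880 + $20,272 = $55,567 (under)
Sep 2029–Dec 2029: $32,522 + $1,880 + $20,272 + $17,130 = $71,804 (under)
Oct 2029–Jan 2030: $1,880 + $20,272 + $17,130 + $682 = $39,964 (under)
Nov 2029–Feb 2030: $20,272 + $17,130 + $682 + $42,893 = $80,977 (under)
Dec 2029–Mar 2030: $17,130 + $682 + $42,893 + $1,921 = $62,626 (under)
Jan 2030–Apr 2030: $682 + $42,893 + $1,921 + $44,697 = $90,193 (under)
Feb 2030–May 2030: $42,893 + $1,921 + $44,697 + $15,700 = $105,211 (over)
Mar 2030–Jun 2030: $1,921 + $44,697 + $15,700 + $53,429 = $115,747 (over)
2 windows exceed the threshold.

2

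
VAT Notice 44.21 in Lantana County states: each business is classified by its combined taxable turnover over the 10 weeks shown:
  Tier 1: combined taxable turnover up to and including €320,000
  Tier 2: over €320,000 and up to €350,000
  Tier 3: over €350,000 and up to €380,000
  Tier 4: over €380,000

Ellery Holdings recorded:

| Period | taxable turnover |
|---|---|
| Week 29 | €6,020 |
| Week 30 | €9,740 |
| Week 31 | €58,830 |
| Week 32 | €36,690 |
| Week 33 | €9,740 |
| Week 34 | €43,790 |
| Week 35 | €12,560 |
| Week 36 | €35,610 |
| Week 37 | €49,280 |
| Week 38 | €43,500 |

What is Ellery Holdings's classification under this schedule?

Combined taxable turnover: €6,020 + €9,740 + €58,830 + €36,690 + €9,740 + €43,790 + €12,560 + €35,610 + €49,280 + €43,500 = €305,760.
€305,760 ≤ €320,000, so Tier 1 applies.

Tier 1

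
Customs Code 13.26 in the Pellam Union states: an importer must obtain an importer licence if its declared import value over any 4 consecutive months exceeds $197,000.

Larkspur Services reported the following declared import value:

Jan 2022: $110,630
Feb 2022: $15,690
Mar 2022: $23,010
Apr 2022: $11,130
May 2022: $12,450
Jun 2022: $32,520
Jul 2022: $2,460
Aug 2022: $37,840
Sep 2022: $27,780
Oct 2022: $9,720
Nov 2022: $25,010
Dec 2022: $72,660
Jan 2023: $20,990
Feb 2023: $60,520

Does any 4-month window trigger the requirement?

No

Jan 2022–Apr 2022: $110,630 + $15,690 + $23,010 + $11,130 = $160,460 (under)
Feb 2022–May 2022: $15,690 + $23,010 + $11,130 + $12,450 = $62,280 (under)
Mar 2022–Jun 2022: $23,010 + $11,130 + $12,450 + $32,520 = $79,110 (under)
Apr 2022–Jul 2022: $11,130 + $12,450 + $32,520 + $2,460 = $58,560 (under)
May 2022–Aug 2022: $12,450 + $32,520 + $2,460 + $37,840 = $85,270 (under)
Jun 2022–Sep 2022: $32,520 + $2,460 + $37,840 + $27,780 = $100,600 (under)
Jul 2022–Oct 2022: $2,460 + $37,840 + $27,780 + $9,720 = $77,800 (under)
Aug 2022–Nov 2022: $37,840 + $27,780 + $9,720 + $25,010 = $100,350 (under)
Sep 2022–Dec 2022: $27,780 + $9,720 + $25,010 + $72,660 = $135,170 (under)
Oct 2022–Jan 2023: $9,720 + $25,010 + $72,660 + $20,990 = $128,380 (under)
Nov 2022–Feb 2023: $25,010 + $72,660 + $20,990 + $60,520 = $179,180 (under)
No window exceeds $197,000.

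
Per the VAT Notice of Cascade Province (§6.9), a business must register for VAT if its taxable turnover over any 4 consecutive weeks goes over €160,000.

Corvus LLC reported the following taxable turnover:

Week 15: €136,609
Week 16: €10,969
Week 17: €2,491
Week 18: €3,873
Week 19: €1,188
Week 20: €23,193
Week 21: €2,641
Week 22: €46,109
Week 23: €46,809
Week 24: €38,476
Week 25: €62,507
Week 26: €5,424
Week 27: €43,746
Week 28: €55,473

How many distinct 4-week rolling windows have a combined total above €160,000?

Week 15–Week 18: €136,609 + €10,969 + €2,491 + €3,873 = €153,942 (under)
Week 16–Week 19: €10,969 + €2,491 + €3,873 + €1,188 = €18,521 (under)
Week 17–Week 20: €2,491 + €3,873 + €1,188 + €23,193 = €30,745 (under)
Week 18–Week 21: €3,873 + €1,188 + €23,193 + €2,641 = €30,895 (under)
Week 19–Week 22: €1,188 + €23,193 + €2,641 + €46,109 = €73,131 (under)
Week 20–Week 23: €23,193 + €2,641 + €46,109 + €46,809 = €118,752 (under)
Week 21–Week 24: €2,641 + €46,109 + €46,809 + €38,476 = €134,035 (under)
Week 22–Week 25: €46,109 + €46,809 + €38,476 + €62,507 = €193,901 (over)
Week 23–Week 26: €46,809 + €38,476 + €62,507 + €5,424 = €153,216 (under)
Week 24–Week 27: €38,476 + €62,507 + €5,424 + €43,746 = €150,153 (under)
Week 25–Week 28: €62,507 + €5,424 + €43,746 + €55,473 = €167,150 (over)
2 windows exceed the threshold.

2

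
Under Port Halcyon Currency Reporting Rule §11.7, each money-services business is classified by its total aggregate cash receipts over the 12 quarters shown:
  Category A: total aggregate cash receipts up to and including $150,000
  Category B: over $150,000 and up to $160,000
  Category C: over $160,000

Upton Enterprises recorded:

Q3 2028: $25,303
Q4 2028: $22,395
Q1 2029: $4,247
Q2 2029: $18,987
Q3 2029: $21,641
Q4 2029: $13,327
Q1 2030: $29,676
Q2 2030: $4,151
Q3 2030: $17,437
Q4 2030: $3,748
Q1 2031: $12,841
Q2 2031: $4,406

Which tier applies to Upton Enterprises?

Total aggregate cash receipts: $25,303 + $22,395 + $4,247 + $18,987 + $21,641 + $13,327 + $29,676 + $4,151 + $17,437 + $3,748 + $12,841 + $4,406 = $178,159.
$178,159 > $160,000, so Category C applies.

Category C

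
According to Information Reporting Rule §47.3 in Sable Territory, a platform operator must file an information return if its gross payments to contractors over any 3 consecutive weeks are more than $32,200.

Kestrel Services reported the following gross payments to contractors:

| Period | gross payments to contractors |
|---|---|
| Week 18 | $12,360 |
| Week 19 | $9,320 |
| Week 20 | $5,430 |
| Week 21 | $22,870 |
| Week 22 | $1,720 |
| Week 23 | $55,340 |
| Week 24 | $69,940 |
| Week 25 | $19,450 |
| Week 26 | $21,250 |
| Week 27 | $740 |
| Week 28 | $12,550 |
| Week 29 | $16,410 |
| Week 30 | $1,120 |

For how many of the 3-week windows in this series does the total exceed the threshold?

Week 18–Week 20: $12,360 + $9,320 + $5,430 = $27,110 (under)
Week 19–Week 21: $9,320 + $5,430 + $22,870 = $37,620 (over)
Week 20–Week 22: $5,430 + $22,870 + $1,720 = $30,020 (under)
Week 21–Week 23: $22,870 + $1,720 + $55,340 = $79,930 (over)
Week 22–Week 24: $1,720 + $55,340 + $69,940 = $127,000 (over)
Week 23–Week 25: $55,340 + $69,940 + $19,450 = $144,730 (over)
Week 24–Week 26: $69,940 + $19,450 + $21,250 = $110,640 (over)
Week 25–Week 27: $19,450 + $21,250 + $740 = $41,440 (over)
Week 26–Week 28: $21,250 + $740 + $12,550 = $34,540 (over)
Week 27–Week 29: $740 + $12,550 + $16,410 = $29,700 (under)
Week 28–Week 30: $12,550 + $16,410 + $1,120 = $30,080 (under)
7 windows exceed the threshold.

7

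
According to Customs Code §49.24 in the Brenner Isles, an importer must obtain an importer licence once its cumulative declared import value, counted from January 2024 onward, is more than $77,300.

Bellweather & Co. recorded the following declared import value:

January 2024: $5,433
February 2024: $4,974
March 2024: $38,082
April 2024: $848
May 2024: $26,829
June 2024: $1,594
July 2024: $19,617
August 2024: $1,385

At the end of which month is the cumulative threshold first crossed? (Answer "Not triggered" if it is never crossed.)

Through January 2024: $5,433
Through February 2024: $10,407
Through March 2024: $48,489
Through April 2024: $49,337
Through May 2024: $76,166
Through June 2024: $77,760 ← exceeds threshold

June 2024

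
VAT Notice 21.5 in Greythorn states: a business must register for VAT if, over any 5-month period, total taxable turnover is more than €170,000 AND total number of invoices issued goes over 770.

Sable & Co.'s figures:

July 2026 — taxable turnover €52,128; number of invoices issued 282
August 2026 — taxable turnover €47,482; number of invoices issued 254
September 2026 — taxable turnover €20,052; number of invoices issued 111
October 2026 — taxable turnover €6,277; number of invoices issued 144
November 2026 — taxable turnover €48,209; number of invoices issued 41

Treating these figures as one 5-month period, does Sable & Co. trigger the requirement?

Total taxable turnover: €52,128 + €47,482 + €20,052 + €6,277 + €48,209 = €174,148 (> €170,000).
Total number of invoices issued: 282 + 254 + 111 + 144 + 41 = 832 (> 770).
The test is 'and': both thresholds are exceeded.

Yes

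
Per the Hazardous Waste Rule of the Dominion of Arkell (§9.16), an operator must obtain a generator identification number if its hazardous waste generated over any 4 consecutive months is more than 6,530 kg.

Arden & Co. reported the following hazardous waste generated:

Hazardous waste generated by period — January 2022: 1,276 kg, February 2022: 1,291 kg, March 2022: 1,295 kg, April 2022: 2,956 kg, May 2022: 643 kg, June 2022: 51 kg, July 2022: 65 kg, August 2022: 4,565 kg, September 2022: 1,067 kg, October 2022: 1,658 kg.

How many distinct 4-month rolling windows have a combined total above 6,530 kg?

January 2022–April 2022: 1,276 kg + 1,291 kg + 1,295 kg + 2,956 kg = 6,818 kg (over)
February 2022–May 2022: 1,291 kg + 1,295 kg + 2,956 kg + 643 kg = 6,185 kg (under)
March 2022–June 2022: 1,295 kg + 2,956 kg + 643 kg + 51 kg = 4,945 kg (under)
April 2022–July 2022: 2,956 kg + 643 kg + 51 kg + 65 kg = 3,715 kg (under)
May 2022–August 2022: 643 kg + 51 kg + 65 kg + 4,565 kg = 5,324 kg (under)
June 2022–September 2022: 51 kg + 65 kg + 4,565 kg + 1,067 kg = 5,748 kg (under)
July 2022–October 2022: 65 kg + 4,565 kg + 1,067 kg + 1,658 kg = 7,355 kg (over)
2 windows exceed the threshold.

2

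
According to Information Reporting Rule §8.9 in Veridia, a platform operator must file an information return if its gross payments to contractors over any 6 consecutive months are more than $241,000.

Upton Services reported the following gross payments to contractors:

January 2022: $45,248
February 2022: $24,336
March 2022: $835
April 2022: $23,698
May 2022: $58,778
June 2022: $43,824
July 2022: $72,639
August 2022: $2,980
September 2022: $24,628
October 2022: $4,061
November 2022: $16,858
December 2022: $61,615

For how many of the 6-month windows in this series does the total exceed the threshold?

January 2022–June 2022: $45,248 + $24,336 + $835 + $23,698 + $58,778 + $43,824 = $196,719 (under)
February 2022–July 2022: $24,336 + $835 + $23,698 + $58,778 + $43,824 + $72,639 = $224,110 (under)
March 2022–August 2022: $835 + $23,698 + $58,778 + $43,824 + $72,639 + $2,980 = $202,754 (under)
April 2022–September 2022: $23,698 + $58,778 + $43,824 + $72,639 + $2,980 + $24,628 = $226,547 (under)
May 2022–October 2022: $58,778 + $43,824 + $72,639 + $2,980 + $24,628 + $4,061 = $206,910 (under)
June 2022–November 2022: $43,824 + $72,639 + $2,980 + $24,628 + $4,061 + $16,858 = $164,990 (under)
July 2022–December 2022: $72,639 + $2,980 + $24,628 + $4,061 + $16,858 + $61,615 = $182,781 (under)
0 windows exceed the threshold.

0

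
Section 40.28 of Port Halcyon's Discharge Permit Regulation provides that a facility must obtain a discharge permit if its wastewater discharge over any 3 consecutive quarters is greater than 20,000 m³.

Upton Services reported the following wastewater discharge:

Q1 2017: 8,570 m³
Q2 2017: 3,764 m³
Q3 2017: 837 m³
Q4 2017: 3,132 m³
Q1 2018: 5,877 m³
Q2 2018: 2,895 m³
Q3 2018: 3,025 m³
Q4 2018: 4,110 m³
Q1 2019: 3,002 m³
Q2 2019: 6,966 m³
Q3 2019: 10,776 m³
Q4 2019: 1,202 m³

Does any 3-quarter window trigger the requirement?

Q1 2017–Q3 2017: 8,570 m³ + 3,764 m³ + 837 m³ = 13,171 m³ (under)
Q2 2017–Q4 2017: 3,764 m³ + 837 m³ + 3,132 m³ = 7,733 m³ (under)
Q3 2017–Q1 2018: 837 m³ + 3,132 m³ + 5,877 m³ = 9,846 m³ (under)
Q4 2017–Q2 2018: 3,132 m³ + 5,877 m³ + 2,895 m³ = 11,904 m³ (under)
Q1 2018–Q3 2018: 5,877 m³ + 2,895 m³ + 3,025 m³ = 11,797 m³ (under)
Q2 2018–Q4 2018: 2,895 m³ + 3,025 m³ + 4,110 m³ = 10,030 m³ (under)
Q3 2018–Q1 2019: 3,025 m³ + 4,110 m³ + 3,002 m³ = 10,137 m³ (under)
Q4 2018–Q2 2019: 4,110 m³ + 3,002 m³ + 6,966 m³ = 14,078 m³ (under)
Q1 2019–Q3 2019: 3,002 m³ + 6,966 m³ + 10,776 m³ = 20,744 m³ (over)
Q2 2019–Q4 2019: 6,966 m³ + 10,776 m³ + 1,202 m³ = 18,944 m³ (under)
At least one window exceeds 20,000 m³.

Yes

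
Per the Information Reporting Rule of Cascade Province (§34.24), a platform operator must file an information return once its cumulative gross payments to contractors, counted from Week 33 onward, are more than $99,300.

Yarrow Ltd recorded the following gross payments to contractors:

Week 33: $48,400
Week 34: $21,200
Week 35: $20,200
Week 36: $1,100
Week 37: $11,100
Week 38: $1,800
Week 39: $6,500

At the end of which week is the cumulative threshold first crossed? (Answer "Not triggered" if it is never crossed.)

Week 37

Through Week 33: $48,400
Through Week 34: $69,600
Through Week 35: $89,800
Through Week 36: $90,900
Through Week 37: $102,000 ← exceeds threshold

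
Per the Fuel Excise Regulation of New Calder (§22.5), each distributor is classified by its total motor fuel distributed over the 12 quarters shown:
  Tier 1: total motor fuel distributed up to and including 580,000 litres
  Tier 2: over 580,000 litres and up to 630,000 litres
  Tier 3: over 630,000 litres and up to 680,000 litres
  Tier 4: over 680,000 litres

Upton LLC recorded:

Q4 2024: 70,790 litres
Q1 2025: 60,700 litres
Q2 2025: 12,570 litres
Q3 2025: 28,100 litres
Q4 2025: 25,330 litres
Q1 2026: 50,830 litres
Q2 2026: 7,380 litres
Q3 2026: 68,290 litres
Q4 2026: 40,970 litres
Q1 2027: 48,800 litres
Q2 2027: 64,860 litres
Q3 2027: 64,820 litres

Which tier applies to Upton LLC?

Tier 1

Total motor fuel distributed: 70,790 litres + 60,700 litres + 12,570 litres + 28,100 litres + 25,330 litres + 50,830 litres + 7,380 litres + 68,290 litres + 40,970 litres + 48,800 litres + 64,860 litres + 64,820 litres = 543,440 litres.
543,440 litres ≤ 580,000 litres, so Tier 1 applies.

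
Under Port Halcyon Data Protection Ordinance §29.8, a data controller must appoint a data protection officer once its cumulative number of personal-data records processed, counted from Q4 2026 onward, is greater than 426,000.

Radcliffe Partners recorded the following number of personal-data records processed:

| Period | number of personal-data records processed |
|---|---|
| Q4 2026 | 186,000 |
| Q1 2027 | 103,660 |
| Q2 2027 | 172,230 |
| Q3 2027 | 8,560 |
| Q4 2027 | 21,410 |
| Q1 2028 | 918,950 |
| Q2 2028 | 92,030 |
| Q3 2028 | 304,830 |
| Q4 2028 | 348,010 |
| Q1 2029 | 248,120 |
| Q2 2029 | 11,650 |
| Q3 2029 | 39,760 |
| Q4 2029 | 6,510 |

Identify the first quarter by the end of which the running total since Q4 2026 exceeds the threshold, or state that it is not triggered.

Through Q4 2026: 186,000
Through Q1 2027: 289,660
Through Q2 2027: 461,890 ← exceeds threshold

Q2 2027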